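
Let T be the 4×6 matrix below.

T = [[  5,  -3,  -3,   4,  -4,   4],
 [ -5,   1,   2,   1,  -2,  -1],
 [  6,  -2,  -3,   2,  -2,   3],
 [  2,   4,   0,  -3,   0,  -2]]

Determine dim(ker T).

3

Row reduce to echelon form.
R2 ← R2 + R1: [0, -2, -1, 5, -6, 3]
R3 ← R3 − (6/5)·R1: [0, 8/5, 3/5, -14/5, 14/5, -9/5]
R4 ← R4 − (2/5)·R1: [0, 26/5, 6/5, -23/5, 8/5, -18/5]
R3 ← R3 + (4/5)·R2: [0, 0, -1/5, 6/5, -2, 3/5]
R4 ← R4 + (13/5)·R2: [0, 0, -7/5, 42/5, -14, 21/5]
R4 ← R4 − (7)·R3: [0, 0, 0, 0, 0, 0]
3 nonzero rows, so rank(T) = 3.
T has 6 columns; by rank–nullity, nullity = 6 − 3 = 3.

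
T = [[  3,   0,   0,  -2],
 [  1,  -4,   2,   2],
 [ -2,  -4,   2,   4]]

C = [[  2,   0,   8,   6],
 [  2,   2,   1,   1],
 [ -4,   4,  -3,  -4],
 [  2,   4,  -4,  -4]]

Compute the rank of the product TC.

First compute TC:
[[  2,  -8,  32,  26],
 [-10,   8, -10, -14],
 [-12,  16, -42, -40]]
Now row reduce the product.
R2 ← R2 + (5)·R1: [0, -32, 150, 116]
R3 ← R3 + (6)·R1: [0, -32, 150, 116]
R3 ← R3 − R2: [0, 0, 0, 0]
2 nonzero rows, so rank(TC) = 2.

2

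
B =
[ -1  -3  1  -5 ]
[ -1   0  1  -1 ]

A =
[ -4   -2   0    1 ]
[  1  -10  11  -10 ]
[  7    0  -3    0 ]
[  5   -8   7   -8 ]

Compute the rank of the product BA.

2

First compute BA:
[[-17,  72, -71,  69],
 [  6,  10, -10,   7]]
Now row reduce the product.
R2 ← R2 + (6/17)·R1: [0, 602/17, -596/17, 533/17]
2 nonzero rows, so rank(BA) = 2.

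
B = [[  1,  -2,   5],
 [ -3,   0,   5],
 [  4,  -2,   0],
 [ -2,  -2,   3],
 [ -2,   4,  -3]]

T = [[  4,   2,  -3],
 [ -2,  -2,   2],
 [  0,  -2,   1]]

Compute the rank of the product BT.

First compute BT:
[[  8,  -4,  -2],
 [-12, -16,  14],
 [ 20,  12, -16],
 [ -4,  -6,   5],
 [-16,  -6,  11]]
Now row reduce the product.
R2 ← R2 + (3/2)·R1: [0, -22, 11]
R3 ← R3 − (5/2)·R1: [0, 22, -11]
R4 ← R4 + (1/2)·R1: [0, -8, 4]
R5 ← R5 + (2)·R1: [0, -14, 7]
R3 ← R3 + R2: [0, 0, 0]
R4 ← R4 − (4/11)·R2: [0, 0, 0]
R5 ← R5 − (7/11)·R2: [0, 0, 0]
2 nonzero rows, so rank(BT) = 2.

2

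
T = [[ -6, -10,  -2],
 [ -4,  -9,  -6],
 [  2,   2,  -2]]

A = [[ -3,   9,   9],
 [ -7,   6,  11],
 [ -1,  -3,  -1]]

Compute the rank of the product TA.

First compute TA:
[[ 90, -108, -162],
 [ 81, -72, -129],
 [-18,  36,  42]]
Now row reduce the product.
R2 ← R2 − (9/10)·R1: [0, 126/5, 84/5]
R3 ← R3 + (1/5)·R1: [0, 72/5, 48/5]
R3 ← R3 − (4/7)·R2: [0, 0, 0]
2 nonzero rows, so rank(TA) = 2.

2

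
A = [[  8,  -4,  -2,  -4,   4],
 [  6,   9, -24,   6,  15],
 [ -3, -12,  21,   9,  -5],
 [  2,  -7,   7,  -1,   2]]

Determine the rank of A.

Row reduce to echelon form.
R2 ← R2 − (3/4)·R1: [0, 12, -45/2, 9, 12]
R3 ← R3 + (3/8)·R1: [0, -27/2, 81/4, 15/2, -7/2]
R4 ← R4 − (1/4)·R1: [0, -6, 15/2, 0, 1]
R3 ← R3 + (9/8)·R2: [0, 0, -81/16, 141/8, 10]
R4 ← R4 + (1/2)·R2: [0, 0, -15/4, 9/2, 7]
R4 ← R4 − (20/27)·R3: [0, 0, 0, -77/9, -11/27]
Echelon form has 4 nonzero rows, so rank(A) = 4.

4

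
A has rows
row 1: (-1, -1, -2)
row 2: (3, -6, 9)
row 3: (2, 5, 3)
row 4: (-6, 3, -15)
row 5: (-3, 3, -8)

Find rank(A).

Row reduce to echelon form.
R2 ← R2 + (3)·R1: [0, -9, 3]
R3 ← R3 + (2)·R1: [0, 3, -1]
R4 ← R4 − (6)·R1: [0, 9, -3]
R5 ← R5 − (3)·R1: [0, 6, -2]
R3 ← R3 + (1/3)·R2: [0, 0, 0]
R4 ← R4 + R2: [0, 0, 0]
R5 ← R5 + (2/3)·R2: [0, 0, 0]
Echelon form has 2 nonzero rows, so rank(A) = 2.

2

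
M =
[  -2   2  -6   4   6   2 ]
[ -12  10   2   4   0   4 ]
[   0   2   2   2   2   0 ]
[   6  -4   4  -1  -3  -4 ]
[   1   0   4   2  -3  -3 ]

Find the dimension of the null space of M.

2

Row reduce to echelon form.
R2 ← R2 − (6)·R1: [0, -2, 38, -20, -36, -8]
R4 ← R4 + (3)·R1: [0, 2, -14, 11, 15, 2]
R5 ← R5 + (1/2)·R1: [0, 1, 1, 4, 0, -2]
R3 ← R3 + R2: [0, 0, 40, -18, -34, -8]
R4 ← R4 + R2: [0, 0, 24, -9, -21, -6]
R5 ← R5 + (1/2)·R2: [0, 0, 20, -6, -18, -6]
R4 ← R4 − (3/5)·R3: [0, 0, 0, 9/5, -3/5, -6/5]
R5 ← R5 − (1/2)·R3: [0, 0, 0, 3, -1, -2]
R5 ← R5 − (5/3)·R4: [0, 0, 0, 0, 0, 0]
4 nonzero rows, so rank(M) = 4.
M has 6 columns; by rank–nullity, nullity = 6 − 4 = 2.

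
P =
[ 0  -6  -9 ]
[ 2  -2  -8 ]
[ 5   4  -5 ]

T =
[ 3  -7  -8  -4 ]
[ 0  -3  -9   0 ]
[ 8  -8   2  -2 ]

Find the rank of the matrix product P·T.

First compute PT:
[[-72,  90,  36,  18],
 [-58,  56, -14,   8],
 [-25,  -7, -86, -10]]
Now row reduce the product.
R2 ← R2 − (29/36)·R1: [0, -33/2, -43, -13/2]
R3 ← R3 − (25/72)·R1: [0, -153/4, -197/2, -65/4]
R3 ← R3 − (51/22)·R2: [0, 0, 13/11, -13/11]
3 nonzero rows, so rank(PT) = 3.

3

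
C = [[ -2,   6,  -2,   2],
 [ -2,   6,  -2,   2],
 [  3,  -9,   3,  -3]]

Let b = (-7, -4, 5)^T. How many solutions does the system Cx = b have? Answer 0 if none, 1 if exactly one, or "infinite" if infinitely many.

Row reduce the augmented matrix [C | b].
R2 ← R2 − R1: [0, 0, 0, 0, 3]
R3 ← R3 + (3/2)·R1: [0, 0, 0, 0, -11/2]
R3 ← R3 + (11/6)·R2: [0, 0, 0, 0, 0]
The echelon form has 2 nonzero rows; the last pivot sits in the augmented column, so rank(C) = 1 but rank([C|b]) = 2.
Since the ranks differ, the system is inconsistent.
It has no solutions.

0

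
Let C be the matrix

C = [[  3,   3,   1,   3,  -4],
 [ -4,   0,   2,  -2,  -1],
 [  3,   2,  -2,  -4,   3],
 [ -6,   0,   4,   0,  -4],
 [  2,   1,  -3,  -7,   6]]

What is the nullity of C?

Row reduce to echelon form.
R2 ← R2 + (4/3)·R1: [0, 4, 10/3, 2, -19/3]
R3 ← R3 − R1: [0, -1, -3, -7, 7]
R4 ← R4 + (2)·R1: [0, 6, 6, 6, -12]
R5 ← R5 − (2/3)·R1: [0, -1, -11/3, -9, 26/3]
R3 ← R3 + (1/4)·R2: [0, 0, -13/6, -13/2, 65/12]
R4 ← R4 − (3/2)·R2: [0, 0, 1, 3, -5/2]
R5 ← R5 + (1/4)·R2: [0, 0, -17/6, -17/2, 85/12]
R4 ← R4 + (6/13)·R3: [0, 0, 0, 0, 0]
R5 ← R5 − (17/13)·R3: [0, 0, 0, 0, 0]
3 nonzero rows, so rank(C) = 3.
C has 5 columns; by rank–nullity, nullity = 5 − 3 = 2.

2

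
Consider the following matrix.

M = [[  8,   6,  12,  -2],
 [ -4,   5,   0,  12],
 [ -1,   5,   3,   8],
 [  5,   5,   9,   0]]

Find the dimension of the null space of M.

Row reduce to echelon form.
R2 ← R2 + (1/2)·R1: [0, 8, 6, 11]
R3 ← R3 + (1/8)·R1: [0, 23/4, 9/2, 31/4]
R4 ← R4 − (5/8)·R1: [0, 5/4, 3/2, 5/4]
R3 ← R3 − (23/32)·R2: [0, 0, 3/16, -5/32]
R4 ← R4 − (5/32)·R2: [0, 0, 9/16, -15/32]
R4 ← R4 − (3)·R3: [0, 0, 0, 0]
3 nonzero rows, so rank(M) = 3.
M has 4 columns; by rank–nullity, nullity = 4 − 3 = 1.

1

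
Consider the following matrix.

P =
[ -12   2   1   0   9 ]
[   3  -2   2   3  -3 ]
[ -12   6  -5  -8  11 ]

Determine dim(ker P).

Row reduce to echelon form.
R2 ← R2 + (1/4)·R1: [0, -3/2, 9/4, 3, -3/4]
R3 ← R3 − R1: [0, 4, -6, -8, 2]
R3 ← R3 + (8/3)·R2: [0, 0, 0, 0, 0]
2 nonzero rows, so rank(P) = 2.
P has 5 columns; by rank–nullity, nullity = 5 − 2 = 3.

3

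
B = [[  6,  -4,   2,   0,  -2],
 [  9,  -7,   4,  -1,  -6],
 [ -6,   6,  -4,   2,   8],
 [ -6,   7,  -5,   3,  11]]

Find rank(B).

Row reduce to echelon form.
R2 ← R2 − (3/2)·R1: [0, -1, 1, -1, -3]
R3 ← R3 + R1: [0, 2, -2, 2, 6]
R4 ← R4 + R1: [0, 3, -3, 3, 9]
R3 ← R3 + (2)·R2: [0, 0, 0, 0, 0]
R4 ← R4 + (3)·R2: [0, 0, 0, 0, 0]
Echelon form has 2 nonzero rows, so rank(B) = 2.

2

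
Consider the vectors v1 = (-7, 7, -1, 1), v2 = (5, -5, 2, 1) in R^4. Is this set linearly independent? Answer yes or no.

Form the matrix with these vectors as rows and row reduce.
R2 ← R2 + (5/7)·R1: [0, 0, 9/7, 12/7]
2 nonzero rows, so the 2 vectors span a space of dimension 2.
Since 2 = 2, the vectors are linearly independent.

yes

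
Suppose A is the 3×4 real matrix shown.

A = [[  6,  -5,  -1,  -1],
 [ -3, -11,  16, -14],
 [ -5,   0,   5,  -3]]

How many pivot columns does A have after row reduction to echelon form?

3

Row reduce to echelon form.
R2 ← R2 + (1/2)·R1: [0, -27/2, 31/2, -29/2]
R3 ← R3 + (5/6)·R1: [0, -25/6, 25/6, -23/6]
R3 ← R3 − (25/81)·R2: [0, 0, -50/81, 52/81]
Echelon form has 3 nonzero rows, so rank(A) = 3.
Each nonzero row contributes one pivot column: 3 pivot columns.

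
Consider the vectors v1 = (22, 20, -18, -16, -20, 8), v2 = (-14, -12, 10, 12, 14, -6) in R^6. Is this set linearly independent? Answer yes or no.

Form the matrix with these vectors as rows and row reduce.
R2 ← R2 + (7/11)·R1: [0, 8/11, -16/11, 20/11, 14/11, -10/11]
2 nonzero rows, so the 2 vectors span a space of dimension 2.
Since 2 = 2, the vectors are linearly independent.

yes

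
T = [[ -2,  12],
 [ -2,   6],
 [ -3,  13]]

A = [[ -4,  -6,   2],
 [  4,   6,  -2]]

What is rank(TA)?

1

First compute TA:
[[ 56,  84, -28],
 [ 32,  48, -16],
 [ 64,  96, -32]]
Now row reduce the product.
R2 ← R2 − (4/7)·R1: [0, 0, 0]
R3 ← R3 − (8/7)·R1: [0, 0, 0]
1 nonzero row, so rank(TA) = 1.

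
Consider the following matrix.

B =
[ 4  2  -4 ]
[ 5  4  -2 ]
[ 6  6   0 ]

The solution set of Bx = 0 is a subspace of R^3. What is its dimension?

1

Row reduce to echelon form.
R2 ← R2 − (5/4)·R1: [0, 3/2, 3]
R3 ← R3 − (3/2)·R1: [0, 3, 6]
R3 ← R3 − (2)·R2: [0, 0, 0]
2 nonzero rows, so rank(B) = 2.
B has 3 columns; by rank–nullity, nullity = 3 − 2 = 1.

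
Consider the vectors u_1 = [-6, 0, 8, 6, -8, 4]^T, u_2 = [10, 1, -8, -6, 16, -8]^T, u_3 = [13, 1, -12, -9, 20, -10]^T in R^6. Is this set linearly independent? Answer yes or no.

no

Form the matrix with these vectors as rows and row reduce.
R2 ← R2 + (5/3)·R1: [0, 1, 16/3, 4, 8/3, -4/3]
R3 ← R3 + (13/6)·R1: [0, 1, 16/3, 4, 8/3, -4/3]
R3 ← R3 − R2: [0, 0, 0, 0, 0, 0]
2 nonzero rows, so the 3 vectors span a space of dimension 2.
Since 2 < 3, the vectors are linearly dependent.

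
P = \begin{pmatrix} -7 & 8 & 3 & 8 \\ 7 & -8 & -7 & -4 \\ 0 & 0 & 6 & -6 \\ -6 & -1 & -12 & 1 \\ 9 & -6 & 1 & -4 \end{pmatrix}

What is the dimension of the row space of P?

Row reduce to echelon form.
R2 ← R2 + R1: [0, 0, -4, 4]
R4 ← R4 − (6/7)·R1: [0, -55/7, -102/7, -41/7]
R5 ← R5 + (9/7)·R1: [0, 30/7, 34/7, 44/7]
Swap R2 ↔ R4
R5 ← R5 + (6/11)·R2: [0, 0, -34/11, 34/11]
R4 ← R4 + (2/3)·R3: [0, 0, 0, 0]
R5 ← R5 + (17/33)·R3: [0, 0, 0, 0]
Echelon form has 3 nonzero rows, so rank(P) = 3.
The row space has dimension equal to the rank: 3.

3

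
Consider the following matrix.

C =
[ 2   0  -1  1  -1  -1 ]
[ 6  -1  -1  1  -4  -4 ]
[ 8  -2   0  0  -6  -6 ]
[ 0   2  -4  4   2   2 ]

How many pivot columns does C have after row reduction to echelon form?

Row reduce to echelon form.
R2 ← R2 − (3)·R1: [0, -1, 2, -2, -1, -1]
R3 ← R3 − (4)·R1: [0, -2, 4, -4, -2, -2]
R3 ← R3 − (2)·R2: [0, 0, 0, 0, 0, 0]
R4 ← R4 + (2)·R2: [0, 0, 0, 0, 0, 0]
Echelon form has 2 nonzero rows, so rank(C) = 2.
Each nonzero row contributes one pivot column: 2 pivot columns.

2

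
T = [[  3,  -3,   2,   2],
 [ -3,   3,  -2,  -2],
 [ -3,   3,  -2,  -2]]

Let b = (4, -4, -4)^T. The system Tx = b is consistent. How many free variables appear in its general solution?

Row reduce the augmented matrix [T | b].
R2 ← R2 + R1: [0, 0, 0, 0, 0]
R3 ← R3 + R1: [0, 0, 0, 0, 0]
The echelon form has 1 nonzero rows, and every pivot lies in the first 4 columns, so rank(T) = rank([T|b]) = 1.
The system is consistent.
Free variables = (unknowns) − (rank) = 4 − 1 = 3.

3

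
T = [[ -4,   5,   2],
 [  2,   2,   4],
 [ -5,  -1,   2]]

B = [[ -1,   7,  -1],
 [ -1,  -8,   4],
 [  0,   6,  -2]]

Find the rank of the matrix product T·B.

2

First compute TB:
[[ -1, -56,  20],
 [ -4,  22,  -2],
 [  6, -15,  -3]]
Now row reduce the product.
R2 ← R2 − (4)·R1: [0, 246, -82]
R3 ← R3 + (6)·R1: [0, -351, 117]
R3 ← R3 + (117/82)·R2: [0, 0, 0]
2 nonzero rows, so rank(TB) = 2.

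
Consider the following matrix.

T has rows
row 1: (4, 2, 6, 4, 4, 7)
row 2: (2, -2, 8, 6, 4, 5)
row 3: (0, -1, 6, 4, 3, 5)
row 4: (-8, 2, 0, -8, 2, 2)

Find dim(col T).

Row reduce to echelon form.
R2 ← R2 − (1/2)·R1: [0, -3, 5, 4, 2, 3/2]
R4 ← R4 + (2)·R1: [0, 6, 12, 0, 10, 16]
R3 ← R3 − (1/3)·R2: [0, 0, 13/3, 8/3, 7/3, 9/2]
R4 ← R4 + (2)·R2: [0, 0, 22, 8, 14, 19]
R4 ← R4 − (66/13)·R3: [0, 0, 0, -72/13, 28/13, -50/13]
Echelon form has 4 nonzero rows, so rank(T) = 4.
The column space has dimension equal to the rank: 4.

4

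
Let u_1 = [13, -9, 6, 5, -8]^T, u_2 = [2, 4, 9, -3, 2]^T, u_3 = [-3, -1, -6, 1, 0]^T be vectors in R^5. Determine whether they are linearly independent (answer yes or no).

no

Form the matrix with these vectors as rows and row reduce.
R2 ← R2 − (2/13)·R1: [0, 70/13, 105/13, -49/13, 42/13]
R3 ← R3 + (3/13)·R1: [0, -40/13, -60/13, 28/13, -24/13]
R3 ← R3 + (4/7)·R2: [0, 0, 0, 0, 0]
2 nonzero rows, so the 3 vectors span a space of dimension 2.
Since 2 < 3, the vectors are linearly dependent.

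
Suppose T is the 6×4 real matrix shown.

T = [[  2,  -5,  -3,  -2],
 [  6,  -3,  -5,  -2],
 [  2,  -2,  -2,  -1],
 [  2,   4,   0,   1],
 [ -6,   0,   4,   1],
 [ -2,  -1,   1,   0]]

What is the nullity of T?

2

Row reduce to echelon form.
R2 ← R2 − (3)·R1: [0, 12, 4, 4]
R3 ← R3 − R1: [0, 3, 1, 1]
R4 ← R4 − R1: [0, 9, 3, 3]
R5 ← R5 + (3)·R1: [0, -15, -5, -5]
R6 ← R6 + R1: [0, -6, -2, -2]
R3 ← R3 − (1/4)·R2: [0, 0, 0, 0]
R4 ← R4 − (3/4)·R2: [0, 0, 0, 0]
R5 ← R5 + (5/4)·R2: [0, 0, 0, 0]
R6 ← R6 + (1/2)·R2: [0, 0, 0, 0]
2 nonzero rows, so rank(T) = 2.
T has 4 columns; by rank–nullity, nullity = 4 − 2 = 2.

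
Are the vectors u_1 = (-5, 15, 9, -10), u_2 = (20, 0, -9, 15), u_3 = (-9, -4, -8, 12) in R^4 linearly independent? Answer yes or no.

Form the matrix with these vectors as rows and row reduce.
R2 ← R2 + (4)·R1: [0, 60, 27, -25]
R3 ← R3 − (9/5)·R1: [0, -31, -121/5, 30]
R3 ← R3 + (31/60)·R2: [0, 0, -41/4, 205/12]
3 nonzero rows, so the 3 vectors span a space of dimension 3.
Since 3 = 3, the vectors are linearly independent.

yes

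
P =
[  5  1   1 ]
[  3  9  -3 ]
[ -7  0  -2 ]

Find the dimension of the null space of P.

1

Row reduce to echelon form.
R2 ← R2 − (3/5)·R1: [0, 42/5, -18/5]
R3 ← R3 + (7/5)·R1: [0, 7/5, -3/5]
R3 ← R3 − (1/6)·R2: [0, 0, 0]
2 nonzero rows, so rank(P) = 2.
P has 3 columns; by rank–nullity, nullity = 3 − 2 = 1.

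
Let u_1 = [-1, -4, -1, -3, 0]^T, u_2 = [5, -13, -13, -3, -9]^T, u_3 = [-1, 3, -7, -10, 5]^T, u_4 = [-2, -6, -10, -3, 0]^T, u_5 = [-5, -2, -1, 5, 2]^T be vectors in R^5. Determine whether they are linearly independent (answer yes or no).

no

Form the matrix with these vectors as rows and row reduce.
R2 ← R2 + (5)·R1: [0, -33, -18, -18, -9]
R3 ← R3 − R1: [0, 7, -6, -7, 5]
R4 ← R4 − (2)·R1: [0, 2, -8, 3, 0]
R5 ← R5 − (5)·R1: [0, 18, 4, 20, 2]
R3 ← R3 + (7/33)·R2: [0, 0, -108/11, -119/11, 34/11]
R4 ← R4 + (2/33)·R2: [0, 0, -100/11, 21/11, -6/11]
R5 ← R5 + (6/11)·R2: [0, 0, -64/11, 112/11, -32/11]
R4 ← R4 − (25/27)·R3: [0, 0, 0, 322/27, -92/27]
R5 ← R5 − (16/27)·R3: [0, 0, 0, 448/27, -128/27]
R5 ← R5 − (32/23)·R4: [0, 0, 0, 0, 0]
4 nonzero rows, so the 5 vectors span a space of dimension 4.
Since 4 < 5, the vectors are linearly dependent.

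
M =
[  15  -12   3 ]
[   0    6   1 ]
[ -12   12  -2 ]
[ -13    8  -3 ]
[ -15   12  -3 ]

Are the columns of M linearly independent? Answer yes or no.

Row reduce M to echelon form.
R3 ← R3 + (4/5)·R1: [0, 12/5, 2/5]
R4 ← R4 + (13/15)·R1: [0, -12/5, -2/5]
R5 ← R5 + R1: [0, 0, 0]
R3 ← R3 − (2/5)·R2: [0, 0, 0]
R4 ← R4 + (2/5)·R2: [0, 0, 0]
2 pivots among 3 columns.
Only 2 < 3 pivot columns, so the columns are linearly dependent.

no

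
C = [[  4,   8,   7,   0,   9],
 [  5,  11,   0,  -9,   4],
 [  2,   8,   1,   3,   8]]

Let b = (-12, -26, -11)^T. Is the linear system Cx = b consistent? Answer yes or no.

yes

Row reduce the augmented matrix [C | b].
R2 ← R2 − (5/4)·R1: [0, 1, -35/4, -9, -29/4, -11]
R3 ← R3 − (1/2)·R1: [0, 4, -5/2, 3, 7/2, -5]
R3 ← R3 − (4)·R2: [0, 0, 65/2, 39, 65/2, 39]
The echelon form has 3 nonzero rows, and every pivot lies in the first 5 columns, so rank(C) = rank([C|b]) = 3.
The system is consistent.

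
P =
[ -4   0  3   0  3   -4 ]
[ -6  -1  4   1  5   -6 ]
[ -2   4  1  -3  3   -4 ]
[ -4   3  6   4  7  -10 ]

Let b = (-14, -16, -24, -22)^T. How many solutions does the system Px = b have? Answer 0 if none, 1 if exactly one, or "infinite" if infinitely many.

infinite

Row reduce the augmented matrix [P | b].
R2 ← R2 − (3/2)·R1: [0, -1, -1/2, 1, 1/2, 0, 5]
R3 ← R3 − (1/2)·R1: [0, 4, -1/2, -3, 3/2, -2, -17]
R4 ← R4 − R1: [0, 3, 3, 4, 4, -6, -8]
R3 ← R3 + (4)·R2: [0, 0, -5/2, 1, 7/2, -2, 3]
R4 ← R4 + (3)·R2: [0, 0, 3/2, 7, 11/2, -6, 7]
R4 ← R4 + (3/5)·R3: [0, 0, 0, 38/5, 38/5, -36/5, 44/5]
The echelon form has 4 nonzero rows, and every pivot lies in the first 6 columns, so rank(P) = rank([P|b]) = 4.
The system is consistent.
rank = 4 < 6 unknowns, so there are infinitely many solutions.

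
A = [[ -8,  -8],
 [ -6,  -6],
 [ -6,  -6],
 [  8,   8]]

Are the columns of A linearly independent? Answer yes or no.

Row reduce A to echelon form.
R2 ← R2 − (3/4)·R1: [0, 0]
R3 ← R3 − (3/4)·R1: [0, 0]
R4 ← R4 + R1: [0, 0]
1 pivot among 2 columns.
Only 1 < 2 pivot columns, so the columns are linearly dependent.

no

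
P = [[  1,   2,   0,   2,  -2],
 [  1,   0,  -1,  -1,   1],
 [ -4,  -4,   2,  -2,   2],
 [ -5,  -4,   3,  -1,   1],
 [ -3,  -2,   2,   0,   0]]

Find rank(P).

2

Row reduce to echelon form.
R2 ← R2 − R1: [0, -2, -1, -3, 3]
R3 ← R3 + (4)·R1: [0, 4, 2, 6, -6]
R4 ← R4 + (5)·R1: [0, 6, 3, 9, -9]
R5 ← R5 + (3)·R1: [0, 4, 2, 6, -6]
R3 ← R3 + (2)·R2: [0, 0, 0, 0, 0]
R4 ← R4 + (3)·R2: [0, 0, 0, 0, 0]
R5 ← R5 + (2)·R2: [0, 0, 0, 0, 0]
Echelon form has 2 nonzero rows, so rank(P) = 2.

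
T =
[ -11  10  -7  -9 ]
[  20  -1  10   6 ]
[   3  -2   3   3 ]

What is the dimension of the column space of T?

3

Row reduce to echelon form.
R2 ← R2 + (20/11)·R1: [0, 189/11, -30/11, -114/11]
R3 ← R3 + (3/11)·R1: [0, 8/11, 12/11, 6/11]
R3 ← R3 − (8/189)·R2: [0, 0, 76/63, 62/63]
Echelon form has 3 nonzero rows, so rank(T) = 3.
The column space has dimension equal to the rank: 3.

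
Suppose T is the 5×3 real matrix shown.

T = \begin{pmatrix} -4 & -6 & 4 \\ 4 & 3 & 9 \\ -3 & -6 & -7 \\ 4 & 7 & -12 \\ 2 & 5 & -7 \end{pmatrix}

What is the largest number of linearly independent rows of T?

Row reduce to echelon form.
R2 ← R2 + R1: [0, -3, 13]
R3 ← R3 − (3/4)·R1: [0, -3/2, -10]
R4 ← R4 + R1: [0, 1, -8]
R5 ← R5 + (1/2)·R1: [0, 2, -5]
R3 ← R3 − (1/2)·R2: [0, 0, -33/2]
R4 ← R4 + (1/3)·R2: [0, 0, -11/3]
R5 ← R5 + (2/3)·R2: [0, 0, 11/3]
R4 ← R4 − (2/9)·R3: [0, 0, 0]
R5 ← R5 + (2/9)·R3: [0, 0, 0]
Echelon form has 3 nonzero rows, so rank(T) = 3.
The rank gives the maximum number of linearly independent rows: 3.

3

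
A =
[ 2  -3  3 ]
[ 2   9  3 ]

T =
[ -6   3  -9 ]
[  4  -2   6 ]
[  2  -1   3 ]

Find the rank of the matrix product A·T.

First compute AT:
[[-18,   9, -27],
 [ 30, -15,  45]]
Now row reduce the product.
R2 ← R2 + (5/3)·R1: [0, 0, 0]
1 nonzero row, so rank(AT) = 1.

1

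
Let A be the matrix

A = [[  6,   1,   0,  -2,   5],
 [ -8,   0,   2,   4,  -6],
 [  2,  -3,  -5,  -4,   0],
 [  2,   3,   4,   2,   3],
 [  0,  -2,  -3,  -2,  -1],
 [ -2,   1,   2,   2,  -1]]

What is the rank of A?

Row reduce to echelon form.
R2 ← R2 + (4/3)·R1: [0, 4/3, 2, 4/3, 2/3]
R3 ← R3 − (1/3)·R1: [0, -10/3, -5, -10/3, -5/3]
R4 ← R4 − (1/3)·R1: [0, 8/3, 4, 8/3, 4/3]
R6 ← R6 + (1/3)·R1: [0, 4/3, 2, 4/3, 2/3]
R3 ← R3 + (5/2)·R2: [0, 0, 0, 0, 0]
R4 ← R4 − (2)·R2: [0, 0, 0, 0, 0]
R5 ← R5 + (3/2)·R2: [0, 0, 0, 0, 0]
R6 ← R6 − R2: [0, 0, 0, 0, 0]
Echelon form has 2 nonzero rows, so rank(A) = 2.

2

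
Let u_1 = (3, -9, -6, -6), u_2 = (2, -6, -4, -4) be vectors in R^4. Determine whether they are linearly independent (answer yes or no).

no

Form the matrix with these vectors as rows and row reduce.
R2 ← R2 − (2/3)·R1: [0, 0, 0, 0]
1 nonzero row, so the 2 vectors span a space of dimension 1.
Since 1 < 2, the vectors are linearly dependent.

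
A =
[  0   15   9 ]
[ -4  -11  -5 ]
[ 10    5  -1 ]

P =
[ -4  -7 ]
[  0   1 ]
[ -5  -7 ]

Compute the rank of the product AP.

First compute AP:
[[-45, -48],
 [ 41,  52],
 [-35, -58]]
Now row reduce the product.
R2 ← R2 + (41/45)·R1: [0, 124/15]
R3 ← R3 − (7/9)·R1: [0, -62/3]
R3 ← R3 + (5/2)·R2: [0, 0]
2 nonzero rows, so rank(AP) = 2.

2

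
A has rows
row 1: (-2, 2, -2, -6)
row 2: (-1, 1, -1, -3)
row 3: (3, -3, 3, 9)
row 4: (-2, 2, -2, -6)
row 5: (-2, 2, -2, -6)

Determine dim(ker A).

3

Row reduce to echelon form.
R2 ← R2 − (1/2)·R1: [0, 0, 0, 0]
R3 ← R3 + (3/2)·R1: [0, 0, 0, 0]
R4 ← R4 − R1: [0, 0, 0, 0]
R5 ← R5 − R1: [0, 0, 0, 0]
1 nonzero row, so rank(A) = 1.
A has 4 columns; by rank–nullity, nullity = 4 − 1 = 3.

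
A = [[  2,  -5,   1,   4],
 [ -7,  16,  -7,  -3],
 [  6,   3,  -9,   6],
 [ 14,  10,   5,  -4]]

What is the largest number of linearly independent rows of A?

Row reduce to echelon form.
R2 ← R2 + (7/2)·R1: [0, -3/2, -7/2, 11]
R3 ← R3 − (3)·R1: [0, 18, -12, -6]
R4 ← R4 − (7)·R1: [0, 45, -2, -32]
R3 ← R3 + (12)·R2: [0, 0, -54, 126]
R4 ← R4 + (30)·R2: [0, 0, -107, 298]
R4 ← R4 − (107/54)·R3: [0, 0, 0, 145/3]
Echelon form has 4 nonzero rows, so rank(A) = 4.
The rank gives the maximum number of linearly independent rows: 4.

4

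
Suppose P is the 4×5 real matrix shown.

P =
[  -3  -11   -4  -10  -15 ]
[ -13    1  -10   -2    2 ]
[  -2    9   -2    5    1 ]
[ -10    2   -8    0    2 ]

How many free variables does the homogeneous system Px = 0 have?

Row reduce to echelon form.
R2 ← R2 − (13/3)·R1: [0, 146/3, 22/3, 124/3, 67]
R3 ← R3 − (2/3)·R1: [0, 49/3, 2/3, 35/3, 11]
R4 ← R4 − (10/3)·R1: [0, 116/3, 16/3, 100/3, 52]
R3 ← R3 − (49/146)·R2: [0, 0, -131/73, -161/73, -1677/146]
R4 ← R4 − (58/73)·R2: [0, 0, -36/73, 36/73, -90/73]
R4 ← R4 − (36/131)·R3: [0, 0, 0, 144/131, 252/131]
4 nonzero rows, so rank(P) = 4.
P has 5 columns; by rank–nullity, nullity = 5 − 4 = 1.

1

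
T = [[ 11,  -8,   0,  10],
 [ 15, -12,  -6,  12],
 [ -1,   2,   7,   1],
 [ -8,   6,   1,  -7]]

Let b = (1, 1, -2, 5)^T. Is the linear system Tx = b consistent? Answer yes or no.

no

Row reduce the augmented matrix [T | b].
R2 ← R2 − (15/11)·R1: [0, -12/11, -6, -18/11, -4/11]
R3 ← R3 + (1/11)·R1: [0, 14/11, 7, 21/11, -21/11]
R4 ← R4 + (8/11)·R1: [0, 2/11, 1, 3/11, 63/11]
R3 ← R3 + (7/6)·R2: [0, 0, 0, 0, -7/3]
R4 ← R4 + (1/6)·R2: [0, 0, 0, 0, 17/3]
R4 ← R4 + (17/7)·R3: [0, 0, 0, 0, 0]
The echelon form has 3 nonzero rows; the last pivot sits in the augmented column, so rank(T) = 2 but rank([T|b]) = 3.
Since the ranks differ, the system is inconsistent.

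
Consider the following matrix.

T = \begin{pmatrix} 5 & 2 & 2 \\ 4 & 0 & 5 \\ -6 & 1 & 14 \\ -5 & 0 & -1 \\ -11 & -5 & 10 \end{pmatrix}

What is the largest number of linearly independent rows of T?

3

Row reduce to echelon form.
R2 ← R2 − (4/5)·R1: [0, -8/5, 17/5]
R3 ← R3 + (6/5)·R1: [0, 17/5, 82/5]
R4 ← R4 + R1: [0, 2, 1]
R5 ← R5 + (11/5)·R1: [0, -3/5, 72/5]
R3 ← R3 + (17/8)·R2: [0, 0, 189/8]
R4 ← R4 + (5/4)·R2: [0, 0, 21/4]
R5 ← R5 − (3/8)·R2: [0, 0, 105/8]
R4 ← R4 − (2/9)·R3: [0, 0, 0]
R5 ← R5 − (5/9)·R3: [0, 0, 0]
Echelon form has 3 nonzero rows, so rank(T) = 3.
The rank gives the maximum number of linearly independent rows: 3.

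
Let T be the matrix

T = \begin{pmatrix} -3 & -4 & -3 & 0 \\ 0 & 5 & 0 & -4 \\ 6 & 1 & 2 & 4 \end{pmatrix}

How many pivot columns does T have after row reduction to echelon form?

3

Row reduce to echelon form.
R3 ← R3 + (2)·R1: [0, -7, -4, 4]
R3 ← R3 + (7/5)·R2: [0, 0, -4, -8/5]
Echelon form has 3 nonzero rows, so rank(T) = 3.
Each nonzero row contributes one pivot column: 3 pivot columns.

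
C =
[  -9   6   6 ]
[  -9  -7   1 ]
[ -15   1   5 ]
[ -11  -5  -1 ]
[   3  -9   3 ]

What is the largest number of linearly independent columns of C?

Row reduce to echelon form.
R2 ← R2 − R1: [0, -13, -5]
R3 ← R3 − (5/3)·R1: [0, -9, -5]
R4 ← R4 − (11/9)·R1: [0, -37/3, -25/3]
R5 ← R5 + (1/3)·R1: [0, -7, 5]
R3 ← R3 − (9/13)·R2: [0, 0, -20/13]
R4 ← R4 − (37/39)·R2: [0, 0, -140/39]
R5 ← R5 − (7/13)·R2: [0, 0, 100/13]
R4 ← R4 − (7/3)·R3: [0, 0, 0]
R5 ← R5 + (5)·R3: [0, 0, 0]
Echelon form has 3 nonzero rows, so rank(C) = 3.
The rank gives the maximum number of linearly independent columns: 3.

3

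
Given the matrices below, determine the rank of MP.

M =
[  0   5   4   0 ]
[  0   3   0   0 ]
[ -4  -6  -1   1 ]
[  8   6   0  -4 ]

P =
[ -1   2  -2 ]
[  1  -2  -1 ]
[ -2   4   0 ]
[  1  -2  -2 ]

2

First compute MP:
[[ -3,   6,  -5],
 [  3,  -6,  -3],
 [  1,  -2,  12],
 [ -6,  12, -14]]
Now row reduce the product.
R2 ← R2 + R1: [0, 0, -8]
R3 ← R3 + (1/3)·R1: [0, 0, 31/3]
R4 ← R4 − (2)·R1: [0, 0, -4]
R3 ← R3 + (31/24)·R2: [0, 0, 0]
R4 ← R4 − (1/2)·R2: [0, 0, 0]
2 nonzero rows, so rank(MP) = 2.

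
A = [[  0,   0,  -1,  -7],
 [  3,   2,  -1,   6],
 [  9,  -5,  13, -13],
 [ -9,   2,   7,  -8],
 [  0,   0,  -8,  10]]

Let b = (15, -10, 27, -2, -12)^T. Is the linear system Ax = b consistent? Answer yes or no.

Row reduce the augmented matrix [A | b].
Swap R1 ↔ R2
R3 ← R3 − (3)·R1: [0, -11, 16, -31, 57]
R4 ← R4 + (3)·R1: [0, 8, 4, 10, -32]
Swap R2 ↔ R3
R4 ← R4 + (8/11)·R2: [0, 0, 172/11, -138/11, 104/11]
R4 ← R4 + (172/11)·R3: [0, 0, 0, -122, 244]
R5 ← R5 − (8)·R3: [0, 0, 0, 66, -132]
R5 ← R5 + (33/61)·R4: [0, 0, 0, 0, 0]
The echelon form has 4 nonzero rows, and every pivot lies in the first 4 columns, so rank(A) = rank([A|b]) = 4.
The system is consistent.

yes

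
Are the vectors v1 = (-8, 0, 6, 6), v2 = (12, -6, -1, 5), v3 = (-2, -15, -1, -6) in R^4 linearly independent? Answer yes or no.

Form the matrix with these vectors as rows and row reduce.
R2 ← R2 + (3/2)·R1: [0, -6, 8, 14]
R3 ← R3 − (1/4)·R1: [0, -15, -5/2, -15/2]
R3 ← R3 − (5/2)·R2: [0, 0, -45/2, -85/2]
3 nonzero rows, so the 3 vectors span a space of dimension 3.
Since 3 = 3, the vectors are linearly independent.

yes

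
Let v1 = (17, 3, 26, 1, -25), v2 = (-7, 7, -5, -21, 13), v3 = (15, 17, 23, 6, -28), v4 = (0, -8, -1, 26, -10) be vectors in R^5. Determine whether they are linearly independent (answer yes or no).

Form the matrix with these vectors as rows and row reduce.
R2 ← R2 + (7/17)·R1: [0, 140/17, 97/17, -350/17, 46/17]
R3 ← R3 − (15/17)·R1: [0, 244/17, 1/17, 87/17, -101/17]
R3 ← R3 − (61/35)·R2: [0, 0, -346/35, 41, -373/35]
R4 ← R4 + (34/35)·R2: [0, 0, 159/35, 6, -258/35]
R4 ← R4 + (159/346)·R3: [0, 0, 0, 8595/346, -4245/346]
4 nonzero rows, so the 4 vectors span a space of dimension 4.
Since 4 = 4, the vectors are linearly independent.

yes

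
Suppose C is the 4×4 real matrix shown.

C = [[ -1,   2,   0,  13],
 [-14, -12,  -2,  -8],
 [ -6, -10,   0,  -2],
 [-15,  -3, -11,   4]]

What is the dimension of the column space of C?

4

Row reduce to echelon form.
R2 ← R2 − (14)·R1: [0, -40, -2, -190]
R3 ← R3 − (6)·R1: [0, -22, 0, -80]
R4 ← R4 − (15)·R1: [0, -33, -11, -191]
R3 ← R3 − (11/20)·R2: [0, 0, 11/10, 49/2]
R4 ← R4 − (33/40)·R2: [0, 0, -187/20, -137/4]
R4 ← R4 + (17/2)·R3: [0, 0, 0, 174]
Echelon form has 4 nonzero rows, so rank(C) = 4.
The column space has dimension equal to the rank: 4.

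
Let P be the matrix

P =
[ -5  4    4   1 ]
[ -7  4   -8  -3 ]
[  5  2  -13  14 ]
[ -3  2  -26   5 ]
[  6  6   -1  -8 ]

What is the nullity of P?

Row reduce to echelon form.
R2 ← R2 − (7/5)·R1: [0, -8/5, -68/5, -22/5]
R3 ← R3 + R1: [0, 6, -9, 15]
R4 ← R4 − (3/5)·R1: [0, -2/5, -142/5, 22/5]
R5 ← R5 + (6/5)·R1: [0, 54/5, 19/5, -34/5]
R3 ← R3 + (15/4)·R2: [0, 0, -60, -3/2]
R4 ← R4 − (1/4)·R2: [0, 0, -25, 11/2]
R5 ← R5 + (27/4)·R2: [0, 0, -88, -73/2]
R4 ← R4 − (5/12)·R3: [0, 0, 0, 49/8]
R5 ← R5 − (22/15)·R3: [0, 0, 0, -343/10]
R5 ← R5 + (28/5)·R4: [0, 0, 0, 0]
4 nonzero rows, so rank(P) = 4.
P has 4 columns; by rank–nullity, nullity = 4 − 4 = 0.

0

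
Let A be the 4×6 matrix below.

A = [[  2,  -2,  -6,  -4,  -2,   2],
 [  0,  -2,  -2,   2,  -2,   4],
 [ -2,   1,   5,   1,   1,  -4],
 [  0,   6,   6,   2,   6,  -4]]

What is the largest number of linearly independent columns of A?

Row reduce to echelon form.
R3 ← R3 + R1: [0, -1, -1, -3, -1, -2]
R3 ← R3 − (1/2)·R2: [0, 0, 0, -4, 0, -4]
R4 ← R4 + (3)·R2: [0, 0, 0, 8, 0, 8]
R4 ← R4 + (2)·R3: [0, 0, 0, 0, 0, 0]
Echelon form has 3 nonzero rows, so rank(A) = 3.
The rank gives the maximum number of linearly independent columns: 3.

3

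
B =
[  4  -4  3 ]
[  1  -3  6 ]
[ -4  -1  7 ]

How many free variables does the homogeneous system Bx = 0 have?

Row reduce to echelon form.
R2 ← R2 − (1/4)·R1: [0, -2, 21/4]
R3 ← R3 + R1: [0, -5, 10]
R3 ← R3 − (5/2)·R2: [0, 0, -25/8]
3 nonzero rows, so rank(B) = 3.
B has 3 columns; by rank–nullity, nullity = 3 − 3 = 0.

0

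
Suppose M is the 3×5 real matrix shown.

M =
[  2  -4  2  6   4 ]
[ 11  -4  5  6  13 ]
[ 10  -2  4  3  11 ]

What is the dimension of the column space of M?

Row reduce to echelon form.
R2 ← R2 − (11/2)·R1: [0, 18, -6, -27, -9]
R3 ← R3 − (5)·R1: [0, 18, -6, -27, -9]
R3 ← R3 − R2: [0, 0, 0, 0, 0]
Echelon form has 2 nonzero rows, so rank(M) = 2.
The column space has dimension equal to the rank: 2.

2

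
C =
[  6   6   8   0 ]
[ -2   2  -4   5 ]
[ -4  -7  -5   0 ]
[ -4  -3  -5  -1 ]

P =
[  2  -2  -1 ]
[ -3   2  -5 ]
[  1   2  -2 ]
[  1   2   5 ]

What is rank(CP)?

First compute CP:
[[  2,  16, -52],
 [ -9,  10,  25],
 [  8, -16,  49],
 [ -5, -10,  24]]
Now row reduce the product.
R2 ← R2 + (9/2)·R1: [0, 82, -209]
R3 ← R3 − (4)·R1: [0, -80, 257]
R4 ← R4 + (5/2)·R1: [0, 30, -106]
R3 ← R3 + (40/41)·R2: [0, 0, 2177/41]
R4 ← R4 − (15/41)·R2: [0, 0, -1211/41]
R4 ← R4 + (173/311)·R3: [0, 0, 0]
3 nonzero rows, so rank(CP) = 3.

3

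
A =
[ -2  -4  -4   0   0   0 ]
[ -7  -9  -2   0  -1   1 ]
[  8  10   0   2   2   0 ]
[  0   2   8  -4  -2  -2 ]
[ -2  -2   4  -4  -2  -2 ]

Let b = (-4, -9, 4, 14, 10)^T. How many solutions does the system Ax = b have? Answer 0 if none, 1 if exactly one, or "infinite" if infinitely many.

Row reduce the augmented matrix [A | b].
R2 ← R2 − (7/2)·R1: [0, 5, 12, 0, -1, 1, 5]
R3 ← R3 + (4)·R1: [0, -6, -16, 2, 2, 0, -12]
R5 ← R5 − R1: [0, 2, 8, -4, -2, -2, 14]
R3 ← R3 + (6/5)·R2: [0, 0, -8/5, 2, 4/5, 6/5, -6]
R4 ← R4 − (2/5)·R2: [0, 0, 16/5, -4, -8/5, -12/5, 12]
R5 ← R5 − (2/5)·R2: [0, 0, 16/5, -4, -8/5, -12/5, 12]
R4 ← R4 + (2)·R3: [0, 0, 0, 0, 0, 0, 0]
R5 ← R5 + (2)·R3: [0, 0, 0, 0, 0, 0, 0]
The echelon form has 3 nonzero rows, and every pivot lies in the first 6 columns, so rank(A) = rank([A|b]) = 3.
The system is consistent.
rank = 3 < 6 unknowns, so there are infinitely many solutions.

infinite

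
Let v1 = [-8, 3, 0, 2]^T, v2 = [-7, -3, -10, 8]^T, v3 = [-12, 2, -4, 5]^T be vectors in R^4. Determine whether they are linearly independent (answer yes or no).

yes

Form the matrix with these vectors as rows and row reduce.
R2 ← R2 − (7/8)·R1: [0, -45/8, -10, 25/4]
R3 ← R3 − (3/2)·R1: [0, -5/2, -4, 2]
R3 ← R3 − (4/9)·R2: [0, 0, 4/9, -7/9]
3 nonzero rows, so the 3 vectors span a space of dimension 3.
Since 3 = 3, the vectors are linearly independent.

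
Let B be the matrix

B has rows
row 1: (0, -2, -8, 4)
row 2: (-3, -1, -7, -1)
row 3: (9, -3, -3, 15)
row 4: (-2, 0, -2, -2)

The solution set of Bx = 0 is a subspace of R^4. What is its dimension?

Row reduce to echelon form.
Swap R1 ↔ R2
R3 ← R3 + (3)·R1: [0, -6, -24, 12]
R4 ← R4 − (2/3)·R1: [0, 2/3, 8/3, -4/3]
R3 ← R3 − (3)·R2: [0, 0, 0, 0]
R4 ← R4 + (1/3)·R2: [0, 0, 0, 0]
2 nonzero rows, so rank(B) = 2.
B has 4 columns; by rank–nullity, nullity = 4 − 2 = 2.

2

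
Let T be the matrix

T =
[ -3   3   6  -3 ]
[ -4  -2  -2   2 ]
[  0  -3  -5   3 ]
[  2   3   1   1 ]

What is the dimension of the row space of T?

3

Row reduce to echelon form.
R2 ← R2 − (4/3)·R1: [0, -6, -10, 6]
R4 ← R4 + (2/3)·R1: [0, 5, 5, -1]
R3 ← R3 − (1/2)·R2: [0, 0, 0, 0]
R4 ← R4 + (5/6)·R2: [0, 0, -10/3, 4]
Swap R3 ↔ R4
Echelon form has 3 nonzero rows, so rank(T) = 3.
The row space has dimension equal to the rank: 3.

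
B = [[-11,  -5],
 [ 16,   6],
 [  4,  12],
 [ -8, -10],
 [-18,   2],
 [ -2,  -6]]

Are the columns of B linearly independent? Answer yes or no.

Row reduce B to echelon form.
R2 ← R2 + (16/11)·R1: [0, -14/11]
R3 ← R3 + (4/11)·R1: [0, 112/11]
R4 ← R4 − (8/11)·R1: [0, -70/11]
R5 ← R5 − (18/11)·R1: [0, 112/11]
R6 ← R6 − (2/11)·R1: [0, -56/11]
R3 ← R3 + (8)·R2: [0, 0]
R4 ← R4 − (5)·R2: [0, 0]
R5 ← R5 + (8)·R2: [0, 0]
R6 ← R6 − (4)·R2: [0, 0]
2 pivots among 2 columns.
Every column is a pivot column, so the columns are linearly independent.

yes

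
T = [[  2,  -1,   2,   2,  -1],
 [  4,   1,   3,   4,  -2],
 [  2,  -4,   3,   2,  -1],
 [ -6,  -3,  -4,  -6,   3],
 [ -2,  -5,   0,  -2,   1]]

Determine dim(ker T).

3

Row reduce to echelon form.
R2 ← R2 − (2)·R1: [0, 3, -1, 0, 0]
R3 ← R3 − R1: [0, -3, 1, 0, 0]
R4 ← R4 + (3)·R1: [0, -6, 2, 0, 0]
R5 ← R5 + R1: [0, -6, 2, 0, 0]
R3 ← R3 + R2: [0, 0, 0, 0, 0]
R4 ← R4 + (2)·R2: [0, 0, 0, 0, 0]
R5 ← R5 + (2)·R2: [0, 0, 0, 0, 0]
2 nonzero rows, so rank(T) = 2.
T has 5 columns; by rank–nullity, nullity = 5 − 2 = 3.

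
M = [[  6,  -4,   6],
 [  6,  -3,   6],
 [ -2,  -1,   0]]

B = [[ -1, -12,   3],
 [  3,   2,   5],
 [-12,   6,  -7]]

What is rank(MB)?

3

First compute MB:
[[-90, -44, -44],
 [-87, -42, -39],
 [ -1,  22, -11]]
Now row reduce the product.
R2 ← R2 − (29/30)·R1: [0, 8/15, 53/15]
R3 ← R3 − (1/90)·R1: [0, 1012/45, -473/45]
R3 ← R3 − (253/6)·R2: [0, 0, -319/2]
3 nonzero rows, so rank(MB) = 3.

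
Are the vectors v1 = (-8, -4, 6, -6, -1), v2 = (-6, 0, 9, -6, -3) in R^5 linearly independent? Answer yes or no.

yes

Form the matrix with these vectors as rows and row reduce.
R2 ← R2 − (3/4)·R1: [0, 3, 9/2, -3/2, -9/4]
2 nonzero rows, so the 2 vectors span a space of dimension 2.
Since 2 = 2, the vectors are linearly independent.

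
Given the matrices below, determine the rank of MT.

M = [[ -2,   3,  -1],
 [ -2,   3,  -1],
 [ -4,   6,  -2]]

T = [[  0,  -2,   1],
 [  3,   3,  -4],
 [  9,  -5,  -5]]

First compute MT:
[[  0,  18,  -9],
 [  0,  18,  -9],
 [  0,  36, -18]]
Now row reduce the product.
R2 ← R2 − R1: [0, 0, 0]
R3 ← R3 − (2)·R1: [0, 0, 0]
1 nonzero row, so rank(MT) = 1.

1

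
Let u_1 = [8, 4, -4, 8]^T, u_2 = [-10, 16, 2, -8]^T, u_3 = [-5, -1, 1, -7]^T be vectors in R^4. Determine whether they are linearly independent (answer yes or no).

yes

Form the matrix with these vectors as rows and row reduce.
R2 ← R2 + (5/4)·R1: [0, 21, -3, 2]
R3 ← R3 + (5/8)·R1: [0, 3/2, -3/2, -2]
R3 ← R3 − (1/14)·R2: [0, 0, -9/7, -15/7]
3 nonzero rows, so the 3 vectors span a space of dimension 3.
Since 3 = 3, the vectors are linearly independent.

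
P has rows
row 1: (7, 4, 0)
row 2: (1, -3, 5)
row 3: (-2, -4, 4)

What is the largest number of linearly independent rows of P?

2

Row reduce to echelon form.
R2 ← R2 − (1/7)·R1: [0, -25/7, 5]
R3 ← R3 + (2/7)·R1: [0, -20/7, 4]
R3 ← R3 − (4/5)·R2: [0, 0, 0]
Echelon form has 2 nonzero rows, so rank(P) = 2.
The rank gives the maximum number of linearly independent rows: 2.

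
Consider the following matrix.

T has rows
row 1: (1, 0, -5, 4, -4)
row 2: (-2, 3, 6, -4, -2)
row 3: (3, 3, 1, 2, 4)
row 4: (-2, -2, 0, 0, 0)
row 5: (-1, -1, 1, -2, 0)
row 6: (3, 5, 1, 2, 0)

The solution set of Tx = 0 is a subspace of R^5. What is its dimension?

Row reduce to echelon form.
R2 ← R2 + (2)·R1: [0, 3, -4, 4, -10]
R3 ← R3 − (3)·R1: [0, 3, 16, -10, 16]
R4 ← R4 + (2)·R1: [0, -2, -10, 8, -8]
R5 ← R5 + R1: [0, -1, -4, 2, -4]
R6 ← R6 − (3)·R1: [0, 5, 16, -10, 12]
R3 ← R3 − R2: [0, 0, 20, -14, 26]
R4 ← R4 + (2/3)·R2: [0, 0, -38/3, 32/3, -44/3]
R5 ← R5 + (1/3)·R2: [0, 0, -16/3, 10/3, -22/3]
R6 ← R6 − (5/3)·R2: [0, 0, 68/3, -50/3, 86/3]
R4 ← R4 + (19/30)·R3: [0, 0, 0, 9/5, 9/5]
R5 ← R5 + (4/15)·R3: [0, 0, 0, -2/5, -2/5]
R6 ← R6 − (17/15)·R3: [0, 0, 0, -4/5, -4/5]
R5 ← R5 + (2/9)·R4: [0, 0, 0, 0, 0]
R6 ← R6 + (4/9)·R4: [0, 0, 0, 0, 0]
4 nonzero rows, so rank(T) = 4.
T has 5 columns; by rank–nullity, nullity = 5 − 4 = 1.

1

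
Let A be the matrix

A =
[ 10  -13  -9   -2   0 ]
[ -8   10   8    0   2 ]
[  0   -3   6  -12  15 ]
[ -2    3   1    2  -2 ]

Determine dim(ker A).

Row reduce to echelon form.
R2 ← R2 + (4/5)·R1: [0, -2/5, 4/5, -8/5, 2]
R4 ← R4 + (1/5)·R1: [0, 2/5, -4/5, 8/5, -2]
R3 ← R3 − (15/2)·R2: [0, 0, 0, 0, 0]
R4 ← R4 + R2: [0, 0, 0, 0, 0]
2 nonzero rows, so rank(A) = 2.
A has 5 columns; by rank–nullity, nullity = 5 − 2 = 3.

3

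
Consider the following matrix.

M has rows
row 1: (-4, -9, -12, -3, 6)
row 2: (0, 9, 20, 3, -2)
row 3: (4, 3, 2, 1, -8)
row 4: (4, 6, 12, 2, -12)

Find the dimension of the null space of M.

Row reduce to echelon form.
R3 ← R3 + R1: [0, -6, -10, -2, -2]
R4 ← R4 + R1: [0, -3, 0, -1, -6]
R3 ← R3 + (2/3)·R2: [0, 0, 10/3, 0, -10/3]
R4 ← R4 + (1/3)·R2: [0, 0, 20/3, 0, -20/3]
R4 ← R4 − (2)·R3: [0, 0, 0, 0, 0]
3 nonzero rows, so rank(M) = 3.
M has 5 columns; by rank–nullity, nullity = 5 − 3 = 2.

2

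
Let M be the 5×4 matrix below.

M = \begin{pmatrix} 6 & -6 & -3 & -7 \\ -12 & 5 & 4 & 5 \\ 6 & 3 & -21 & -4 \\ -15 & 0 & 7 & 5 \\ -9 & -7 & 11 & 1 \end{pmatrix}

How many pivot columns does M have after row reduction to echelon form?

4

Row reduce to echelon form.
R2 ← R2 + (2)·R1: [0, -7, -2, -9]
R3 ← R3 − R1: [0, 9, -18, 3]
R4 ← R4 + (5/2)·R1: [0, -15, -1/2, -25/2]
R5 ← R5 + (3/2)·R1: [0, -16, 13/2, -19/2]
R3 ← R3 + (9/7)·R2: [0, 0, -144/7, -60/7]
R4 ← R4 − (15/7)·R2: [0, 0, 53/14, 95/14]
R5 ← R5 − (16/7)·R2: [0, 0, 155/14, 155/14]
R4 ← R4 + (53/288)·R3: [0, 0, 0, 125/24]
R5 ← R5 + (155/288)·R3: [0, 0, 0, 155/24]
R5 ← R5 − (31/25)·R4: [0, 0, 0, 0]
Echelon form has 4 nonzero rows, so rank(M) = 4.
Each nonzero row contributes one pivot column: 4 pivot columns.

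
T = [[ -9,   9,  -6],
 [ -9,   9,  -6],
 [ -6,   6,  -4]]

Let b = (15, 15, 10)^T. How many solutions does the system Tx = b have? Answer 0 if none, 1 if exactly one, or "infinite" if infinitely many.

infinite

Row reduce the augmented matrix [T | b].
R2 ← R2 − R1: [0, 0, 0, 0]
R3 ← R3 − (2/3)·R1: [0, 0, 0, 0]
The echelon form has 1 nonzero rows, and every pivot lies in the first 3 columns, so rank(T) = rank([T|b]) = 1.
The system is consistent.
rank = 1 < 3 unknowns, so there are infinitely many solutions.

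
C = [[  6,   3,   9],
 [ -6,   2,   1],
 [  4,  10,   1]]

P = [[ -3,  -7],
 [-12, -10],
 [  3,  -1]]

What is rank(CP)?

First compute CP:
[[-27, -81],
 [ -3,  21],
 [-129, -129]]
Now row reduce the product.
R2 ← R2 − (1/9)·R1: [0, 30]
R3 ← R3 − (43/9)·R1: [0, 258]
R3 ← R3 − (43/5)·R2: [0, 0]
2 nonzero rows, so rank(CP) = 2.

2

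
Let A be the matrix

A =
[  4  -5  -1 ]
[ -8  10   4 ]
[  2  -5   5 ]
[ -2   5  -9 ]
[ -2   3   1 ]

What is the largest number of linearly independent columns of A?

3

Row reduce to echelon form.
R2 ← R2 + (2)·R1: [0, 0, 2]
R3 ← R3 − (1/2)·R1: [0, -5/2, 11/2]
R4 ← R4 + (1/2)·R1: [0, 5/2, -19/2]
R5 ← R5 + (1/2)·R1: [0, 1/2, 1/2]
Swap R2 ↔ R3
R4 ← R4 + R2: [0, 0, -4]
R5 ← R5 + (1/5)·R2: [0, 0, 8/5]
R4 ← R4 + (2)·R3: [0, 0, 0]
R5 ← R5 − (4/5)·R3: [0, 0, 0]
Echelon form has 3 nonzero rows, so rank(A) = 3.
The rank gives the maximum number of linearly independent columns: 3.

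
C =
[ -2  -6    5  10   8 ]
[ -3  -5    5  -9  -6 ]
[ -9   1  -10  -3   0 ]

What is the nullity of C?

2

Row reduce to echelon form.
R2 ← R2 − (3/2)·R1: [0, 4, -5/2, -24, -18]
R3 ← R3 − (9/2)·R1: [0, 28, -65/2, -48, -36]
R3 ← R3 − (7)·R2: [0, 0, -15, 120, 90]
3 nonzero rows, so rank(C) = 3.
C has 5 columns; by rank–nullity, nullity = 5 − 3 = 2.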